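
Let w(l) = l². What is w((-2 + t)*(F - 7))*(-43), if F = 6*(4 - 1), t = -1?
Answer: -46827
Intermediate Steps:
F = 18 (F = 6*3 = 18)
w((-2 + t)*(F - 7))*(-43) = ((-2 - 1)*(18 - 7))²*(-43) = (-3*11)²*(-43) = (-33)²*(-43) = 1089*(-43) = -46827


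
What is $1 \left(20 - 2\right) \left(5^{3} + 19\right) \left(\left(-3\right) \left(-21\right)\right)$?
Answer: $163296$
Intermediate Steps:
$1 \left(20 - 2\right) \left(5^{3} + 19\right) \left(\left(-3\right) \left(-21\right)\right) = 1 \cdot 18 \left(125 + 19\right) 63 = 1 \cdot 18 \cdot 144 \cdot 63 = 1 \cdot 2592 \cdot 63 = 2592 \cdot 63 = 163296$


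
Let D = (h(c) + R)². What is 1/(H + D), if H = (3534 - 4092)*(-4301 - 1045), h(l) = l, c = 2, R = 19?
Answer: 1/2983509 ≈ 3.3518e-7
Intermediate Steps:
D = 441 (D = (2 + 19)² = 21² = 441)
H = 2983068 (H = -558*(-5346) = 2983068)
1/(H + D) = 1/(2983068 + 441) = 1/2983509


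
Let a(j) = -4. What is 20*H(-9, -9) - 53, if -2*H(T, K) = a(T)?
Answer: -13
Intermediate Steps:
H(T, K) = 2 (H(T, K) = -1/2*(-4) = 2)
20*H(-9, -9) - 53 = 20*2 - 53 = 40 - 53 = -13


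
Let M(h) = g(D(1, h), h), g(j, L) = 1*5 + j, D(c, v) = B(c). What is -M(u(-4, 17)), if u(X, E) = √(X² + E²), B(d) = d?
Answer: -6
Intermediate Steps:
D(c, v) = c
u(X, E) = √(E² + X²)
g(j, L) = 5 + j
M(h) = 6 (M(h) = 5 + 1 = 6)
-M(u(-4, 17)) = -1*6 = -6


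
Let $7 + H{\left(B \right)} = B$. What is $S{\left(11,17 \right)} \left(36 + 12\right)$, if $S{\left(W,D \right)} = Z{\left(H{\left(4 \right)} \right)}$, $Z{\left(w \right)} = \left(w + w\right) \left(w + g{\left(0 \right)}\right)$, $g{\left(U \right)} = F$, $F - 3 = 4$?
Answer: $-1152$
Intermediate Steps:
$F = 7$ ($F = 3 + 4 = 7$)
$g{\left(U \right)} = 7$
$H{\left(B \right)} = -7 + B$
$Z{\left(w \right)} = 2 w \left(7 + w\right)$ ($Z{\left(w \right)} = \left(w + w\right) \left(w + 7\right) = 2 w \left(7 + w\right)$)
$S{\left(W,D \right)} = -24$ ($S{\left(W,D \right)} = 2 \left(-7 + 4\right) \left(7 + \left(-7 + 4\right)\right) = 2 \left(-3\right) \left(7 - 3\right) = 2 \left(-3\right) 4 = -24$)
$S{\left(11,17 \right)} \left(36 + 12\right) = - 24 \left(36 + 12\right) = \left(-24\right) 48 = -1152$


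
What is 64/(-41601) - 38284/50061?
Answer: -531952196/694195887 ≈ -0.76628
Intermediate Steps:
64/(-41601) - 38284/50061 = 64*(-1/41601) - 38284*1/50061 = -64/41601 - 38284/50061 = -531952196/694195887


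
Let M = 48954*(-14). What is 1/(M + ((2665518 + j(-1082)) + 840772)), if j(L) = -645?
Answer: 1/2820289 ≈ 3.5457e-7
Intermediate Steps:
M = -685356
1/(M + ((2665518 + j(-1082)) + 840772)) = 1/(-685356 + ((2665518 - 645) + 840772)) = 1/(-685356 + (2664873 + 840772)) = 1/(-685356 + 3505645) = 1/2820289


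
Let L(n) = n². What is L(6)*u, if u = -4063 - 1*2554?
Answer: -238212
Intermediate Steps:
u = -6617 (u = -4063 - 2554 = -6617)
L(6)*u = 6²*(-6617) = 36*(-6617) = -238212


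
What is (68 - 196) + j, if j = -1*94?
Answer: -222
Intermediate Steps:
j = -94
(68 - 196) + j = (68 - 196) - 94 = -128 - 94 = -222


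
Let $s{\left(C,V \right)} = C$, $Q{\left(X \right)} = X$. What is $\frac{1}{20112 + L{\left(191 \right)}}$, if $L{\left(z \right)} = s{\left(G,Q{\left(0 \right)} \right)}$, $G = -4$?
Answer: $\frac{1}{20108} \approx 4.9731 \cdot 10^{-5}$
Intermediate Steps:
$L{\left(z \right)} = -4$
$\frac{1}{20112 + L{\left(191 \right)}} = \frac{1}{20112 - 4} = \frac{1}{20108}$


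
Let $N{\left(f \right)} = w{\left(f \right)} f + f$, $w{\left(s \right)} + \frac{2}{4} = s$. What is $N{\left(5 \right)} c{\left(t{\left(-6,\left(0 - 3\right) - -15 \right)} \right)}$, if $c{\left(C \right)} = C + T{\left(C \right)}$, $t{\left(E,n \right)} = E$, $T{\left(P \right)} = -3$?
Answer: $- \frac{495}{2} \approx -247.5$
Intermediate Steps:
$w{\left(s \right)} = - \frac{1}{2} + s$
$N{\left(f \right)} = f + f \left(- \frac{1}{2} + f\right)$ ($N{\left(f \right)} = \left(- \frac{1}{2} + f\right) f + f = f \left(- \frac{1}{2} + f\right) + f = f + f \left(- \frac{1}{2} + f\right)$)
$c{\left(C \right)} = -3 + C$ ($c{\left(C \right)} = C - 3 = -3 + C$)
$N{\left(5 \right)} c{\left(t{\left(-6,\left(0 - 3\right) - -15 \right)} \right)} = 5 \left(\frac{1}{2} + 5\right) \left(-3 - 6\right) = 5 \cdot \frac{11}{2} \left(-9\right) = \frac{55}{2} \left(-9\right) = - \frac{495}{2}$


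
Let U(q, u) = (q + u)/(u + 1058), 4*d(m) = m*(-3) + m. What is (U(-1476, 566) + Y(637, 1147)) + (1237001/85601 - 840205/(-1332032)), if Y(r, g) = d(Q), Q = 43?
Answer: -23076615947799/3306674865728 ≈ -6.9788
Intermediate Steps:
d(m) = -m/2 (d(m) = (m*(-3) + m)/4 = (-3*m + m)/4 = (-2*m)/4 = -m/2)
U(q, u) = (q + u)/(1058 + u)
Y(r, g) = -43/2 (Y(r, g) = -½*43 = -43/2)
(U(-1476, 566) + Y(637, 1147)) + (1237001/85601 - 840205/(-1332032)) = ((-1476 + 566)/(1058 + 566) - 43/2) + (1237001/85601 - 840205/(-1332032)) = (-910/1624 - 43/2) + (1237001*(1/85601) - 840205*(-1/1332032)) = ((1/1624)*(-910) - 43/2) + (1237001/85601 + 840205/1332032) = (-65/116 - 43/2) + 1719647304237/114023271232 = -2559/116 + 1719647304237/114023271232 = -23076615947799/3306674865728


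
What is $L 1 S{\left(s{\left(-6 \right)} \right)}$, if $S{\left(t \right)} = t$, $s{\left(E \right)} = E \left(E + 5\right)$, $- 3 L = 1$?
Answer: $-2$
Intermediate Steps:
$L = - \frac{1}{3}$ ($L = \left(- \frac{1}{3}\right) 1 = - \frac{1}{3} \approx -0.33333$)
$s{\left(E \right)} = E \left(5 + E\right)$
$L 1 S{\left(s{\left(-6 \right)} \right)} = \left(- \frac{1}{3}\right) 1 \left(- 6 \left(5 - 6\right)\right) = - \frac{\left(-6\right) \left(-1\right)}{3} = \left(- \frac{1}{3}\right) 6 = -2$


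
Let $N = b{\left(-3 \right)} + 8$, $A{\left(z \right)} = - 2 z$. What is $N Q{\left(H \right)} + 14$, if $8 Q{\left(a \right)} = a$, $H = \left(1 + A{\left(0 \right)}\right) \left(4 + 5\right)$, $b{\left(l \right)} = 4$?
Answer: $\frac{55}{2} \approx 27.5$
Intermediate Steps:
$N = 12$ ($N = 4 + 8 = 12$)
$H = 9$ ($H = \left(1 - 0\right) \left(4 + 5\right) = \left(1 + 0\right) 9 = 1 \cdot 9 = 9$)
$Q{\left(a \right)} = \frac{a}{8}$
$N Q{\left(H \right)} + 14 = 12 \cdot \frac{1}{8} \cdot 9 + 14 = 12 \cdot \frac{9}{8} + 14 = \frac{27}{2} + 14 = \frac{55}{2}$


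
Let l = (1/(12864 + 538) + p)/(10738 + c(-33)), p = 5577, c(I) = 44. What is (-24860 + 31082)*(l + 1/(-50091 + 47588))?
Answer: 193853789293037/60280735182 ≈ 3215.9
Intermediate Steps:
l = 74742955/144500364 (l = (1/(12864 + 538) + 5577)/(10738 + 44) = (1/13402 + 5577)/10782 = (1/13402 + 5577)*(1/10782) = (74742955/13402)*(1/10782) = 74742955/144500364 ≈ 0.51725)
(-24860 + 31082)*(l + 1/(-50091 + 47588)) = (-24860 + 31082)*(74742955/144500364 + 1/(-50091 + 47588)) = 6222*(74742955/144500364 + 1/(-2503)) = 6222*(74742955/144500364 - 1/2503) = 6222*(186937116001/361684411092) = 193853789293037/60280735182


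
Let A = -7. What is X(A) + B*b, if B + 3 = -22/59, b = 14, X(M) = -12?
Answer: -3494/59 ≈ -59.220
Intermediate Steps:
B = -199/59 (B = -3 - 22/59 = -199/59 ≈ -3.3729)
X(A) + B*b = -12 - 199/59*14 = -12 - 2786/59 = -3494/59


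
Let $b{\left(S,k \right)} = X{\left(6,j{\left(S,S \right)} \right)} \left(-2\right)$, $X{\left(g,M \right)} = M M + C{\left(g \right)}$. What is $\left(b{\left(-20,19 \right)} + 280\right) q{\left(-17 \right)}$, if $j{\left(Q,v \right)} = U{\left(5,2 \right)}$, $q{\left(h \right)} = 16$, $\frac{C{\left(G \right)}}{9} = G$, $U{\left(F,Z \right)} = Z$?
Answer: $2624$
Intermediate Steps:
$C{\left(G \right)} = 9 G$
$j{\left(Q,v \right)} = 2$
$X{\left(g,M \right)} = M^{2} + 9 g$ ($X{\left(g,M \right)} = M M + 9 g = M^{2} + 9 g$)
$b{\left(S,k \right)} = -116$ ($b{\left(S,k \right)} = \left(2^{2} + 9 \cdot 6\right) \left(-2\right) = \left(4 + 54\right) \left(-2\right) = 58 \left(-2\right) = -116$)
$\left(b{\left(-20,19 \right)} + 280\right) q{\left(-17 \right)} = \left(-116 + 280\right) 16 = 164 \cdot 16 = 2624$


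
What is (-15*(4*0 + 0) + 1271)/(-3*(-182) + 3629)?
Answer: 1271/4175 ≈ 0.30443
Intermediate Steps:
(-15*(4*0 + 0) + 1271)/(-3*(-182) + 3629) = (-15*(0 + 0) + 1271)/(546 + 3629) = (-15*0 + 1271)/4175 = (0 + 1271)*(1/4175) = 1271*(1/4175) = 1271/4175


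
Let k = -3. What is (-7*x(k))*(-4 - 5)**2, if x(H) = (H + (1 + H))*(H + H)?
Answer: -17010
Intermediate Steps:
x(H) = 2*H*(1 + 2*H) (x(H) = (1 + 2*H)*(2*H) = 2*H*(1 + 2*H))
(-7*x(k))*(-4 - 5)**2 = (-14*(-3)*(1 + 2*(-3)))*(-4 - 5)**2 = -14*(-3)*(1 - 6)*(-9)**2 = -14*(-3)*(-5)*81 = -7*30*81 = -210*81 = -17010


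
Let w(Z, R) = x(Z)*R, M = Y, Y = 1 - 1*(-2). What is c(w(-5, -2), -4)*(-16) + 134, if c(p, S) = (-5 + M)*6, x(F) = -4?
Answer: 326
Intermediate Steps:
Y = 3 (Y = 1 + 2 = 3)
M = 3
w(Z, R) = -4*R
c(p, S) = -12 (c(p, S) = (-5 + 3)*6 = -2*6 = -12)
c(w(-5, -2), -4)*(-16) + 134 = -12*(-16) + 134 = 192 + 134 = 326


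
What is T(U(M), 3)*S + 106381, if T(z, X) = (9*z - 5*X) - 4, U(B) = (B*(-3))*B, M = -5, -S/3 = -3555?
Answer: -7295129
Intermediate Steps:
S = 10665 (S = -3*(-3555) = 10665)
U(B) = -3*B² (U(B) = (-3*B)*B = -3*B²)
T(z, X) = -4 - 5*X + 9*z (T(z, X) = (-5*X + 9*z) - 4 = -4 - 5*X + 9*z)
T(U(M), 3)*S + 106381 = (-4 - 5*3 + 9*(-3*(-5)²))*10665 + 106381 = (-4 - 15 + 9*(-3*25))*10665 + 106381 = (-4 - 15 + 9*(-75))*10665 + 106381 = (-4 - 15 - 675)*10665 + 106381 = -694*10665 + 106381 = -7401510 + 106381 = -7295129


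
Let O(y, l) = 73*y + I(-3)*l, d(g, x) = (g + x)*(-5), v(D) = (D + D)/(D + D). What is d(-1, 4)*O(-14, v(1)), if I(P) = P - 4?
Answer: 15435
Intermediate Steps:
I(P) = -4 + P
v(D) = 1 (v(D) = (2*D)/((2*D)) = (2*D)*(1/(2*D)) = 1)
d(g, x) = -5*g - 5*x
O(y, l) = -7*l + 73*y (O(y, l) = 73*y + (-4 - 3)*l = 73*y - 7*l = -7*l + 73*y)
d(-1, 4)*O(-14, v(1)) = (-5*(-1) - 5*4)*(-7*1 + 73*(-14)) = (5 - 20)*(-7 - 1022) = -15*(-1029) = 15435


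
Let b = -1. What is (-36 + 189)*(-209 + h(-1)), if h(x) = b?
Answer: -32130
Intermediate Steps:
h(x) = -1
(-36 + 189)*(-209 + h(-1)) = (-36 + 189)*(-209 - 1) = 153*(-210) = -32130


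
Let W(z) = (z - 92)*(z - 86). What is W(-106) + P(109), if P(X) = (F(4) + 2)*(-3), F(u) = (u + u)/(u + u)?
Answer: 38007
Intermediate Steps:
F(u) = 1 (F(u) = (2*u)/((2*u)) = (2*u)*(1/(2*u)) = 1)
W(z) = (-92 + z)*(-86 + z)
P(X) = -9 (P(X) = (1 + 2)*(-3) = 3*(-3) = -9)
W(-106) + P(109) = (7912 + (-106)² - 178*(-106)) - 9 = (7912 + 11236 + 18868) - 9 = 38016 - 9 = 38007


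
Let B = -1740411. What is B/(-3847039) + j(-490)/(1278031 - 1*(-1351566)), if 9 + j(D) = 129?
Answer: 4577041189047/10116162213283 ≈ 0.45245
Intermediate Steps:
j(D) = 120 (j(D) = -9 + 129 = 120)
B/(-3847039) + j(-490)/(1278031 - 1*(-1351566)) = -1740411/(-3847039) + 120/(1278031 - 1*(-1351566)) = -1740411*(-1/3847039) + 120/(1278031 + 1351566) = 1740411/3847039 + 120/2629597 = 4577041189047/10116162213283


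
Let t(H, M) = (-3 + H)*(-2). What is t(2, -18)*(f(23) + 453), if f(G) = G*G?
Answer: 1964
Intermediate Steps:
f(G) = G**2
t(H, M) = 6 - 2*H
t(2, -18)*(f(23) + 453) = (6 - 2*2)*(23**2 + 453) = (6 - 4)*(529 + 453) = 2*982 = 1964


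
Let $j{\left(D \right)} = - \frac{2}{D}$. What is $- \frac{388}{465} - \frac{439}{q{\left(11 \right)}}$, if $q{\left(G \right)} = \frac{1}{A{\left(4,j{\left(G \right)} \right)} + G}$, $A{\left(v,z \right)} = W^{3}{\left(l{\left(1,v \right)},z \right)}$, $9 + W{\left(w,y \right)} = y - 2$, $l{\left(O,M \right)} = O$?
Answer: $\frac{376878828082}{618915} \approx 6.0894 \cdot 10^{5}$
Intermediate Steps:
$W{\left(w,y \right)} = -11 + y$ ($W{\left(w,y \right)} = -9 + \left(y - 2\right) = -9 + \left(-2 + y\right) = -11 + y$)
$A{\left(v,z \right)} = \left(-11 + z\right)^{3}$
$q{\left(G \right)} = \frac{1}{G + \left(-11 - \frac{2}{G}\right)^{3}}$ ($q{\left(G \right)} = \frac{1}{\left(-11 - \frac{2}{G}\right)^{3} + G} = \frac{1}{G + \left(-11 - \frac{2}{G}\right)^{3}}$)
$- \frac{388}{465} - \frac{439}{q{\left(11 \right)}} = - \frac{388}{465} - \frac{439}{11^{3} \frac{1}{11^{4} - \left(2 + 11 \cdot 11\right)^{3}}} = \left(-388\right) \frac{1}{465} - \frac{439}{1331 \frac{1}{14641 - \left(2 + 121\right)^{3}}} = - \frac{388}{465} - \frac{439}{1331 \frac{1}{14641 - 123^{3}}} = - \frac{388}{465} - \frac{439}{1331 \frac{1}{14641 - 1860867}} = - \frac{388}{465} - \frac{439}{1331 \frac{1}{-1846226}} = - \frac{388}{465} - \frac{439}{1331 \left(- \frac{1}{1846226}\right)} = - \frac{388}{465} - \frac{439}{- \frac{1331}{1846226}} = - \frac{388}{465} - - \frac{810493214}{1331} = - \frac{388}{465} + \frac{810493214}{1331} = \frac{376878828082}{618915}$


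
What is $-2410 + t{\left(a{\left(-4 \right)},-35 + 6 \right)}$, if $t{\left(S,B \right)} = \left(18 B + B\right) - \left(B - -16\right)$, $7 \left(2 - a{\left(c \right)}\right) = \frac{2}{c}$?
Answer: $-2948$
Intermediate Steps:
$a{\left(c \right)} = 2 - \frac{2}{7 c}$ ($a{\left(c \right)} = 2 - \frac{2 \frac{1}{c}}{7} = 2 - \frac{2}{7 c}$)
$t{\left(S,B \right)} = -16 + 18 B$ ($t{\left(S,B \right)} = 19 B - \left(B + 16\right) = 19 B - \left(16 + B\right) = -16 + 18 B$)
$-2410 + t{\left(a{\left(-4 \right)},-35 + 6 \right)} = -2410 + \left(-16 + 18 \left(-35 + 6\right)\right) = -2410 + \left(-16 + 18 \left(-29\right)\right) = -2410 - 538 = -2948$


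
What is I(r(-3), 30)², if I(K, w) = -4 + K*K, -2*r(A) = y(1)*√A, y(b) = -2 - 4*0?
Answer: 49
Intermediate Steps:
y(b) = -2 (y(b) = -2 + 0 = -2)
r(A) = √A (r(A) = -(-1)*√A = √A)
I(K, w) = -4 + K²
I(r(-3), 30)² = (-4 + (√(-3))²)² = (-4 + (I*√3)²)² = (-4 - 3)² = (-7)² = 49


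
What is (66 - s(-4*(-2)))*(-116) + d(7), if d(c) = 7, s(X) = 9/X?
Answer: -15037/2 ≈ -7518.5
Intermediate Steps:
(66 - s(-4*(-2)))*(-116) + d(7) = (66 - 9/((-4*(-2))))*(-116) + 7 = (66 - 9/8)*(-116) + 7 = (519/8)*(-116) + 7 = -15051/2 + 7 = -15037/2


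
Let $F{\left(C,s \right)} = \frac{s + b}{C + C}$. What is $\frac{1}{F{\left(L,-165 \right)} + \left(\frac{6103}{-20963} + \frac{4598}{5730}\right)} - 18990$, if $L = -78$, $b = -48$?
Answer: $- \frac{111298186598970}{5861048429} \approx -18989.0$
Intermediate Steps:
$F{\left(C,s \right)} = \frac{-48 + s}{2 C}$ ($F{\left(C,s \right)} = \frac{s - 48}{C + C} = \frac{-48 + s}{2 C}$)
$\frac{1}{F{\left(L,-165 \right)} + \left(\frac{6103}{-20963} + \frac{4598}{5730}\right)} - 18990 = \frac{1}{\frac{-48 - 165}{2 \left(-78\right)} + \left(\frac{6103}{-20963} + \frac{4598}{5730}\right)} - 18990 = \frac{1}{\frac{1}{2} \left(- \frac{1}{78}\right) \left(-213\right) + \left(6103 \left(- \frac{1}{20963}\right) + 4598 \cdot \frac{1}{5730}\right)} - 18990 = \frac{1}{\frac{71}{52} + \left(- \frac{6103}{20963} + \frac{2299}{2865}\right)} - 18990 = \frac{1}{\frac{71}{52} + \frac{30708842}{60058995}} - 18990 = \frac{1}{\frac{5861048429}{3123067740}} - 18990 = \frac{3123067740}{5861048429} - 18990 = - \frac{111298186598970}{5861048429}$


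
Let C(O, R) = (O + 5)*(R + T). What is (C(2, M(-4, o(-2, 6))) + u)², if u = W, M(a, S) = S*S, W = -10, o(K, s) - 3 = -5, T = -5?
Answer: 289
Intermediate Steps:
o(K, s) = -2 (o(K, s) = 3 - 5 = -2)
M(a, S) = S²
u = -10
C(O, R) = (-5 + R)*(5 + O) (C(O, R) = (O + 5)*(R - 5) = (5 + O)*(-5 + R) = (-5 + R)*(5 + O))
(C(2, M(-4, o(-2, 6))) + u)² = ((-25 - 5*2 + 5*(-2)² + 2*(-2)²) - 10)² = ((-25 - 10 + 5*4 + 2*4) - 10)² = ((-25 - 10 + 20 + 8) - 10)² = (-7 - 10)² = (-17)² = 289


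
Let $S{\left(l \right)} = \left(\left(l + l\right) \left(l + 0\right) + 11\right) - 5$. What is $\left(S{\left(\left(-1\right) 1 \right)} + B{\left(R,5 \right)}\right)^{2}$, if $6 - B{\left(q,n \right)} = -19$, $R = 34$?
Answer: $1089$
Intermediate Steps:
$B{\left(q,n \right)} = 25$ ($B{\left(q,n \right)} = 6 - -19 = 6 + 19 = 25$)
$S{\left(l \right)} = 6 + 2 l^{2}$ ($S{\left(l \right)} = \left(2 l l + 11\right) - 5 = \left(2 l^{2} + 11\right) - 5 = \left(11 + 2 l^{2}\right) - 5 = 6 + 2 l^{2}$)
$\left(S{\left(\left(-1\right) 1 \right)} + B{\left(R,5 \right)}\right)^{2} = \left(\left(6 + 2 \left(\left(-1\right) 1\right)^{2}\right) + 25\right)^{2} = \left(\left(6 + 2 \left(-1\right)^{2}\right) + 25\right)^{2} = \left(\left(6 + 2 \cdot 1\right) + 25\right)^{2} = \left(\left(6 + 2\right) + 25\right)^{2} = \left(8 + 25\right)^{2} = 33^{2} = 1089$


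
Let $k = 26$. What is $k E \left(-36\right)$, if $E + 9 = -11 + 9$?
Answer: $10296$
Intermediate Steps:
$E = -11$ ($E = -9 + \left(-11 + 9\right) = -9 - 2 = -11$)
$k E \left(-36\right) = 26 \left(-11\right) \left(-36\right) = \left(-286\right) \left(-36\right) = 10296$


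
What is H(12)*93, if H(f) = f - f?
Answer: 0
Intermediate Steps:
H(f) = 0
H(12)*93 = 0*93 = 0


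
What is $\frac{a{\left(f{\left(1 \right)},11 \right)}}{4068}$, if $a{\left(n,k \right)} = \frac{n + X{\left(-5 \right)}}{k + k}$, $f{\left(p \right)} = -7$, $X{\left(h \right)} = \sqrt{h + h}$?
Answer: $- \frac{7}{89496} + \frac{i \sqrt{10}}{89496} \approx -7.8216 \cdot 10^{-5} + 3.5334 \cdot 10^{-5} i$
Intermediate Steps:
$X{\left(h \right)} = \sqrt{2} \sqrt{h}$ ($X{\left(h \right)} = \sqrt{2 h} = \sqrt{2} \sqrt{h}$)
$a{\left(n,k \right)} = \frac{n + i \sqrt{10}}{2 k}$ ($a{\left(n,k \right)} = \frac{n + \sqrt{2} \sqrt{-5}}{k + k} = \frac{n + \sqrt{2} i \sqrt{5}}{2 k} = \left(n + i \sqrt{10}\right) \frac{1}{2 k} = \frac{n + i \sqrt{10}}{2 k}$)
$\frac{a{\left(f{\left(1 \right)},11 \right)}}{4068} = \frac{\frac{1}{2} \cdot \frac{1}{11} \left(-7 + i \sqrt{10}\right)}{4068} = \frac{1}{2} \cdot \frac{1}{11} \left(-7 + i \sqrt{10}\right) \frac{1}{4068} = \left(- \frac{7}{22} + \frac{i \sqrt{10}}{22}\right) \frac{1}{4068} = - \frac{7}{89496} + \frac{i \sqrt{10}}{89496}$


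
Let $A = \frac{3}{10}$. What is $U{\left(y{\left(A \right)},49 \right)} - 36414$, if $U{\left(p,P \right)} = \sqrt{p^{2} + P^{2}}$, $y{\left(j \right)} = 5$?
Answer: $-36414 + \sqrt{2426} \approx -36365.0$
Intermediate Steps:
$A = \frac{3}{10}$ ($A = 3 \cdot \frac{1}{10} = \frac{3}{10} \approx 0.3$)
$U{\left(p,P \right)} = \sqrt{P^{2} + p^{2}}$
$U{\left(y{\left(A \right)},49 \right)} - 36414 = \sqrt{49^{2} + 5^{2}} - 36414 = \sqrt{2401 + 25} - 36414 = \sqrt{2426} - 36414 = -36414 + \sqrt{2426}$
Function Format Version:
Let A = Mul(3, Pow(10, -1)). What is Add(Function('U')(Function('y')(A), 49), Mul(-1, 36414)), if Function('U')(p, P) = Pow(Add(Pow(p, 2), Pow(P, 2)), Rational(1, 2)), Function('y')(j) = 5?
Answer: Add(-36414, Pow(2426, Rational(1, 2))) ≈ -36365.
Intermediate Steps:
A = Rational(3, 10) (A = Mul(3, Rational(1, 10)) = Rational(3, 10) ≈ 0.30000)
Function('U')(p, P) = Pow(Add(Pow(P, 2), Pow(p, 2)), Rational(1, 2))
Add(Function('U')(Function('y')(A), 49), Mul(-1, 36414)) = Add(Pow(Add(Pow(49, 2), Pow(5, 2)), Rational(1, 2)), Mul(-1, 36414)) = Add(Pow(Add(2401, 25), Rational(1, 2)), -36414) = Add(Pow(2426, Rational(1, 2)), -36414) = Add(-36414, Pow(2426, Rational(1, 2)))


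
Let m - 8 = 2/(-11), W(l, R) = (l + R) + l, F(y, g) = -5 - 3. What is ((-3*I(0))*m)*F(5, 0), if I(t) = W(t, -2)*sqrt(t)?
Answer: 0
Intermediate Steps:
F(y, g) = -8
W(l, R) = R + 2*l (W(l, R) = (R + l) + l = R + 2*l)
I(t) = sqrt(t)*(-2 + 2*t) (I(t) = (-2 + 2*t)*sqrt(t) = sqrt(t)*(-2 + 2*t))
m = 86/11 (m = 8 + 2/(-11) = 8 + 2*(-1/11) = 8 - 2/11 = 86/11 ≈ 7.8182)
((-3*I(0))*m)*F(5, 0) = (-6*sqrt(0)*(-1 + 0)*(86/11))*(-8) = (-6*0*(-1)*(86/11))*(-8) = (-3*0*(86/11))*(-8) = (0*(86/11))*(-8) = 0*(-8) = 0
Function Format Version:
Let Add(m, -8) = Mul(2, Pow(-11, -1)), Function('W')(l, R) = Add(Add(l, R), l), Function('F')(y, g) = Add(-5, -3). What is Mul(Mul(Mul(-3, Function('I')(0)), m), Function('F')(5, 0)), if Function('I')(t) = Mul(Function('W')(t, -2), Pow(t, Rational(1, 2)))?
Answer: 0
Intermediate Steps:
Function('F')(y, g) = -8
Function('W')(l, R) = Add(R, Mul(2, l)) (Function('W')(l, R) = Add(Add(R, l), l) = Add(R, Mul(2, l)))
Function('I')(t) = Mul(Pow(t, Rational(1, 2)), Add(-2, Mul(2, t))) (Function('I')(t) = Mul(Add(-2, Mul(2, t)), Pow(t, Rational(1, 2))) = Mul(Pow(t, Rational(1, 2)), Add(-2, Mul(2, t))))
m = Rational(86, 11) (m = Add(8, Mul(2, Pow(-11, -1))) = Add(8, Mul(2, Rational(-1, 11))) = Add(8, Rational(-2, 11)) = Rational(86, 11) ≈ 7.8182)
Mul(Mul(Mul(-3, Function('I')(0)), m), Function('F')(5, 0)) = Mul(Mul(Mul(-3, Mul(2, Pow(0, Rational(1, 2)), Add(-1, 0))), Rational(86, 11)), -8) = Mul(Mul(Mul(-3, Mul(2, 0, -1)), Rational(86, 11)), -8) = Mul(Mul(Mul(-3, 0), Rational(86, 11)), -8) = Mul(Mul(0, Rational(86, 11)), -8) = Mul(0, -8) = 0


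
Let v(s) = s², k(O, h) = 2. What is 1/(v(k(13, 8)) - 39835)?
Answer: -1/39831 ≈ -2.5106e-5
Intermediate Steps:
1/(v(k(13, 8)) - 39835) = 1/(2² - 39835) = 1/(4 - 39835) = 1/(-39831) = -1/39831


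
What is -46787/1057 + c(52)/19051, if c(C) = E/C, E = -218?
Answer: -23174932775/523559582 ≈ -44.264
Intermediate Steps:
c(C) = -218/C
-46787/1057 + c(52)/19051 = -46787/1057 - 218/52/19051 = -46787*1/1057 - 218*1/52*(1/19051) = -46787/1057 - 109/26*1/19051 = -46787/1057 - 109/495326 = -23174932775/523559582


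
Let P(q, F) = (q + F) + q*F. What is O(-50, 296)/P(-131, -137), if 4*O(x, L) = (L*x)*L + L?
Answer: -365042/5893 ≈ -61.945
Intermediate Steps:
O(x, L) = L/4 + x*L**2/4 (O(x, L) = ((L*x)*L + L)/4 = (x*L**2 + L)/4 = (L + x*L**2)/4 = L/4 + x*L**2/4)
P(q, F) = F + q + F*q (P(q, F) = (F + q) + F*q = F + q + F*q)
O(-50, 296)/P(-131, -137) = ((1/4)*296*(1 + 296*(-50)))/(-137 - 131 - 137*(-131)) = ((1/4)*296*(1 - 14800))/(-137 - 131 + 17947) = ((1/4)*296*(-14799))/17679 = -1095126*1/17679 = -365042/5893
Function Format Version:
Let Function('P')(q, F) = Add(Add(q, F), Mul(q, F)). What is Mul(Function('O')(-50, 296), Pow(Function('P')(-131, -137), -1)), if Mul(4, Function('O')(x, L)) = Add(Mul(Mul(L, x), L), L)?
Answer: Rational(-365042, 5893) ≈ -61.945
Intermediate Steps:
Function('O')(x, L) = Add(Mul(Rational(1, 4), L), Mul(Rational(1, 4), x, Pow(L, 2))) (Function('O')(x, L) = Mul(Rational(1, 4), Add(Mul(Mul(L, x), L), L)) = Mul(Rational(1, 4), Add(Mul(x, Pow(L, 2)), L)) = Mul(Rational(1, 4), Add(L, Mul(x, Pow(L, 2)))) = Add(Mul(Rational(1, 4), L), Mul(Rational(1, 4), x, Pow(L, 2))))
Function('P')(q, F) = Add(F, q, Mul(F, q)) (Function('P')(q, F) = Add(Add(F, q), Mul(F, q)) = Add(F, q, Mul(F, q)))
Mul(Function('O')(-50, 296), Pow(Function('P')(-131, -137), -1)) = Mul(Mul(Rational(1, 4), 296, Add(1, Mul(296, -50))), Pow(Add(-137, -131, Mul(-137, -131)), -1)) = Mul(Mul(Rational(1, 4), 296, Add(1, -14800)), Pow(Add(-137, -131, 17947), -1)) = Mul(Mul(Rational(1, 4), 296, -14799), Pow(17679, -1)) = Mul(-1095126, Rational(1, 17679)) = Rational(-365042, 5893)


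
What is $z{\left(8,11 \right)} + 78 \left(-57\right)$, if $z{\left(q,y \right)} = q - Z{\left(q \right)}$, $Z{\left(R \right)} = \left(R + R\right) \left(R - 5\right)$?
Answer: $-4486$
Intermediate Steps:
$Z{\left(R \right)} = 2 R \left(-5 + R\right)$
$z{\left(q,y \right)} = q - 2 q \left(-5 + q\right)$
$z{\left(8,11 \right)} + 78 \left(-57\right) = 8 \left(11 - 16\right) + 78 \left(-57\right) = 8 \left(11 - 16\right) - 4446 = 8 \left(-5\right) - 4446 = -40 - 4446 = -4486$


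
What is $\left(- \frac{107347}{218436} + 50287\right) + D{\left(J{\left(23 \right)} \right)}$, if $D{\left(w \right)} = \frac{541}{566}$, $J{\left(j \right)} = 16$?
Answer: $\frac{3108639698093}{61817388} \approx 50287.0$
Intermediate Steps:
$D{\left(w \right)} = \frac{541}{566}$ ($D{\left(w \right)} = 541 \cdot \frac{1}{566} = \frac{541}{566}$)
$\left(- \frac{107347}{218436} + 50287\right) + D{\left(J{\left(23 \right)} \right)} = \left(- \frac{107347}{218436} + 50287\right) + \frac{541}{566} = \frac{10984383785}{218436} + \frac{541}{566} = \frac{3108639698093}{61817388}$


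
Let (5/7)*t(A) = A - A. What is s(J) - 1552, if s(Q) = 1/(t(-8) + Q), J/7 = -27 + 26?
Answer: -10865/7 ≈ -1552.1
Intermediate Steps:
t(A) = 0 (t(A) = 7*(A - A)/5 = (7/5)*0 = 0)
J = -7 (J = 7*(-27 + 26) = 7*(-1) = -7)
s(Q) = 1/Q (s(Q) = 1/(0 + Q) = 1/Q)
s(J) - 1552 = 1/(-7) - 1552 = -⅐ - 1552 = -10865/7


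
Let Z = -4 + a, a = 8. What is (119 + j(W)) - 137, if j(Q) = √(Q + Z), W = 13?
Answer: -18 + √17 ≈ -13.877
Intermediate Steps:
Z = 4 (Z = -4 + 8 = 4)
j(Q) = √(4 + Q) (j(Q) = √(Q + 4) = √(4 + Q))
(119 + j(W)) - 137 = (119 + √(4 + 13)) - 137 = (119 + √17) - 137 = -18 + √17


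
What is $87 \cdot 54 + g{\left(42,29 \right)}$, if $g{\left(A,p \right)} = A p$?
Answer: $5916$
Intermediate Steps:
$87 \cdot 54 + g{\left(42,29 \right)} = 87 \cdot 54 + 42 \cdot 29 = 4698 + 1218 = 5916$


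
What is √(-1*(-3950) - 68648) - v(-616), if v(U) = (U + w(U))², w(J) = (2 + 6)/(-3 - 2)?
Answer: -9535744/25 + I*√64698 ≈ -3.8143e+5 + 254.36*I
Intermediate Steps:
w(J) = -8/5 (w(J) = 8/(-5) = 8*(-⅕) = -8/5)
v(U) = (-8/5 + U)² (v(U) = (U - 8/5)² = (-8/5 + U)²)
√(-1*(-3950) - 68648) - v(-616) = √(-1*(-3950) - 68648) - (-8 + 5*(-616))²/25 = √(3950 - 68648) - (-8 - 3080)²/25 = √(-64698) - (-3088)²/25 = I*√64698 - 9535744/25 = -9535744/25 + I*√64698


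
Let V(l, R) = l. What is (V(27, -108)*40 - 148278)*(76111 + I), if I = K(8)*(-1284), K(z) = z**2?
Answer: 892755870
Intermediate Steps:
I = -82176 (I = 8**2*(-1284) = 64*(-1284) = -82176)
(V(27, -108)*40 - 148278)*(76111 + I) = (27*40 - 148278)*(76111 - 82176) = (1080 - 148278)*(-6065) = -147198*(-6065) = 892755870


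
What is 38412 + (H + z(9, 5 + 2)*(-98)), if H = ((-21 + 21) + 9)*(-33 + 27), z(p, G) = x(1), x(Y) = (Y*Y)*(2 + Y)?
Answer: 38064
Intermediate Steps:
x(Y) = Y**2*(2 + Y)
z(p, G) = 3 (z(p, G) = 1**2*(2 + 1) = 1*3 = 3)
H = -54 (H = (0 + 9)*(-6) = 9*(-6) = -54)
38412 + (H + z(9, 5 + 2)*(-98)) = 38412 + (-54 + 3*(-98)) = 38412 + (-54 - 294) = 38412 - 348 = 38064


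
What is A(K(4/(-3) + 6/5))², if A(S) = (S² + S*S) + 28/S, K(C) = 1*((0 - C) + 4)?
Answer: 81554794084/48650625 ≈ 1676.3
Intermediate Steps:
K(C) = 4 - C (K(C) = 1*(-C + 4) = 1*(4 - C) = 4 - C)
A(S) = 2*S² + 28/S (A(S) = (S² + S²) + 28/S = 2*S² + 28/S)
A(K(4/(-3) + 6/5))² = (2*(14 + (4 - (4/(-3) + 6/5))³)/(4 - (4/(-3) + 6/5)))² = (2*(14 + (4 - (4*(-⅓) + 6*(⅕)))³)/(4 - (4*(-⅓) + 6*(⅕))))² = (2*(14 + (4 - (-4/3 + 6/5))³)/(4 - (-4/3 + 6/5)))² = (2*(14 + (4 - 1*(-2/15))³)/(4 - 1*(-2/15)))² = (2*(14 + (4 + 2/15)³)/(4 + 2/15))² = (2*(14 + (62/15)³)/(62/15))² = (2*(15/62)*(14 + 238328/3375))² = (2*(15/62)*(285578/3375))² = (285578/6975)² = 81554794084/48650625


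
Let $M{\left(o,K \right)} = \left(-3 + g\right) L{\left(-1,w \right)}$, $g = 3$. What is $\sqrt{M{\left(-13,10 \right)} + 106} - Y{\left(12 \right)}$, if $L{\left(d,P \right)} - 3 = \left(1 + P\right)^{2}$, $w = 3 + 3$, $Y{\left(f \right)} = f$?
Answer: $-12 + \sqrt{106} \approx -1.7044$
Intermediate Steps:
$w = 6$
$L{\left(d,P \right)} = 3 + \left(1 + P\right)^{2}$
$M{\left(o,K \right)} = 0$ ($M{\left(o,K \right)} = \left(-3 + 3\right) \left(3 + \left(1 + 6\right)^{2}\right) = 0 \left(3 + 7^{2}\right) = 0 \left(3 + 49\right) = 0 \cdot 52 = 0$)
$\sqrt{M{\left(-13,10 \right)} + 106} - Y{\left(12 \right)} = \sqrt{0 + 106} - 12 = \sqrt{106} - 12 = -12 + \sqrt{106}$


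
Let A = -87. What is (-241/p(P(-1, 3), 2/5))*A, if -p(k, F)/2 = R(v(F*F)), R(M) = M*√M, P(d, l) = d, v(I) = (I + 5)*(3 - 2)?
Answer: -873625*√129/11094 ≈ -894.40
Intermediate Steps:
v(I) = 5 + I (v(I) = (5 + I)*1 = 5 + I)
R(M) = M^(3/2)
p(k, F) = -2*(5 + F²)^(3/2) (p(k, F) = -2*(5 + F*F)^(3/2) = -2*(5 + F²)^(3/2))
(-241/p(P(-1, 3), 2/5))*A = -241*(-1/(2*(5 + (2/5)²)^(3/2)))*(-87) = -241*(-1/(2*(5 + (2*(⅕))²)^(3/2)))*(-87) = -241*(-1/(2*(5 + (⅖)²)^(3/2)))*(-87) = -241*(-1/(2*(5 + 4/25)^(3/2)))*(-87) = -241*(-125*√129/33282)*(-87) = -(-30125)*√129/33282*(-87) = (30125*√129/33282)*(-87) = -873625*√129/11094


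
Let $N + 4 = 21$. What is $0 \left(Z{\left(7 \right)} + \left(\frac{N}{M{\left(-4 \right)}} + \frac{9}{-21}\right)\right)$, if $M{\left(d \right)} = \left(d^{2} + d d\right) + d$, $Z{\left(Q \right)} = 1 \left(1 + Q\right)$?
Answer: $0$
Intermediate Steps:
$N = 17$ ($N = -4 + 21 = 17$)
$Z{\left(Q \right)} = 1 + Q$
$M{\left(d \right)} = d + 2 d^{2}$ ($M{\left(d \right)} = \left(d^{2} + d^{2}\right) + d = 2 d^{2} + d = d + 2 d^{2}$)
$0 \left(Z{\left(7 \right)} + \left(\frac{N}{M{\left(-4 \right)}} + \frac{9}{-21}\right)\right) = 0 \left(\left(1 + 7\right) + \left(\frac{17}{\left(-4\right) \left(1 + 2 \left(-4\right)\right)} + \frac{9}{-21}\right)\right) = 0 \left(8 + \left(\frac{17}{\left(-4\right) \left(1 - 8\right)} + 9 \left(- \frac{1}{21}\right)\right)\right) = 0 \left(8 - \left(\frac{3}{7} - \frac{17}{\left(-4\right) \left(-7\right)}\right)\right) = 0 \left(8 - \left(\frac{3}{7} - \frac{17}{28}\right)\right) = 0 \left(8 + \left(17 \cdot \frac{1}{28} - \frac{3}{7}\right)\right) = 0 \left(8 + \left(\frac{17}{28} - \frac{3}{7}\right)\right) = 0 \left(8 + \frac{5}{28}\right) = 0 \cdot \frac{229}{28} = 0$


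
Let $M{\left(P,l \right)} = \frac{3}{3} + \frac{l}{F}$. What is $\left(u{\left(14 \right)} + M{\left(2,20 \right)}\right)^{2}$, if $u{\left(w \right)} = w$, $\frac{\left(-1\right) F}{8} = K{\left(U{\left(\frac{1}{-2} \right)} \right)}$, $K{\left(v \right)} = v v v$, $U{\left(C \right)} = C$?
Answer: $1225$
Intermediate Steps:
$K{\left(v \right)} = v^{3}$ ($K{\left(v \right)} = v^{2} v = v^{3}$)
$F = 1$ ($F = - 8 \left(\frac{1}{-2}\right)^{3} = - 8 \left(- \frac{1}{2}\right)^{3} = \left(-8\right) \left(- \frac{1}{8}\right) = 1$)
$M{\left(P,l \right)} = 1 + l$ ($M{\left(P,l \right)} = \frac{3}{3} + \frac{l}{1} = 3 \cdot \frac{1}{3} + l 1 = 1 + l$)
$\left(u{\left(14 \right)} + M{\left(2,20 \right)}\right)^{2} = \left(14 + \left(1 + 20\right)\right)^{2} = \left(14 + 21\right)^{2} = 35^{2} = 1225$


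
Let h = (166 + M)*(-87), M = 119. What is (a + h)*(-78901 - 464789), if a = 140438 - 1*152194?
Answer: 19872413190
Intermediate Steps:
h = -24795 (h = (166 + 119)*(-87) = 285*(-87) = -24795)
a = -11756 (a = 140438 - 152194 = -11756)
(a + h)*(-78901 - 464789) = (-11756 - 24795)*(-78901 - 464789) = -36551*(-543690) = 19872413190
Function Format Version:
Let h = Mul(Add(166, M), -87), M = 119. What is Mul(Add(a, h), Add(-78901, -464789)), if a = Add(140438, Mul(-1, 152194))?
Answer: 19872413190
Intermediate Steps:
h = -24795 (h = Mul(Add(166, 119), -87) = Mul(285, -87) = -24795)
a = -11756 (a = Add(140438, -152194) = -11756)
Mul(Add(a, h), Add(-78901, -464789)) = Mul(Add(-11756, -24795), Add(-78901, -464789)) = Mul(-36551, -543690) = 19872413190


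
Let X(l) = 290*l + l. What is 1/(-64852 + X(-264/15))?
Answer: -5/349868 ≈ -1.4291e-5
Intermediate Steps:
X(l) = 291*l
1/(-64852 + X(-264/15)) = 1/(-64852 + 291*(-264/15)) = 1/(-64852 + 291*(-264*1/15)) = 1/(-64852 + 291*(-88/5)) = 1/(-64852 - 25608/5) = 1/(-349868/5) = -5/349868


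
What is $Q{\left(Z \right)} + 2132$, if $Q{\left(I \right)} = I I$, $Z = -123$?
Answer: $17261$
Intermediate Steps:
$Q{\left(I \right)} = I^{2}$
$Q{\left(Z \right)} + 2132 = \left(-123\right)^{2} + 2132 = 15129 + 2132 = 17261$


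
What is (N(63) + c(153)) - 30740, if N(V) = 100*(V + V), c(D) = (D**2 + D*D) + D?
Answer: 28831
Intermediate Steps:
c(D) = D + 2*D**2 (c(D) = (D**2 + D**2) + D = 2*D**2 + D = D + 2*D**2)
N(V) = 200*V (N(V) = 100*(2*V) = 200*V)
(N(63) + c(153)) - 30740 = (200*63 + 153*(1 + 2*153)) - 30740 = (12600 + 153*(1 + 306)) - 30740 = (12600 + 153*307) - 30740 = (12600 + 46971) - 30740 = 59571 - 30740 = 28831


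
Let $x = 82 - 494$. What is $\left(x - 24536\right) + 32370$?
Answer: $7422$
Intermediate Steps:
$x = -412$ ($x = 82 - 494 = -412$)
$\left(x - 24536\right) + 32370 = \left(-412 - 24536\right) + 32370 = -24948 + 32370 = 7422$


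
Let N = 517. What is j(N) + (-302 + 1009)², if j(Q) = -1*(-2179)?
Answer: 502028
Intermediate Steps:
j(Q) = 2179
j(N) + (-302 + 1009)² = 2179 + (-302 + 1009)² = 2179 + 707² = 2179 + 499849 = 502028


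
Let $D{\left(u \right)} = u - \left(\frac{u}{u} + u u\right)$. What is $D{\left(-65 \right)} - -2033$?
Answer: $-2258$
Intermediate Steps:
$D{\left(u \right)} = -1 + u - u^{2}$ ($D{\left(u \right)} = u - \left(1 + u^{2}\right) = -1 + u - u^{2}$)
$D{\left(-65 \right)} - -2033 = \left(-1 - 65 - \left(-65\right)^{2}\right) - -2033 = \left(-1 - 65 - 4225\right) + 2033 = -4291 + 2033 = -2258$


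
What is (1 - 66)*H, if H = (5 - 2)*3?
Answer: -585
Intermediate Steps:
H = 9 (H = 3*3 = 9)
(1 - 66)*H = (1 - 66)*9 = -65*9 = -585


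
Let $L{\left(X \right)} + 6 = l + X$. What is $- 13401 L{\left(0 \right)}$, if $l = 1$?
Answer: $67005$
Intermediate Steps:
$L{\left(X \right)} = -5 + X$ ($L{\left(X \right)} = -6 + \left(1 + X\right) = -5 + X$)
$- 13401 L{\left(0 \right)} = - 13401 \left(-5 + 0\right) = \left(-13401\right) \left(-5\right) = 67005$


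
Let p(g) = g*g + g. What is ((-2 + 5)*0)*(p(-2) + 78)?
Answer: 0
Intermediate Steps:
p(g) = g + g**2 (p(g) = g**2 + g = g + g**2)
((-2 + 5)*0)*(p(-2) + 78) = ((-2 + 5)*0)*(-2*(1 - 2) + 78) = (3*0)*(-2*(-1) + 78) = 0*(2 + 78) = 0*80 = 0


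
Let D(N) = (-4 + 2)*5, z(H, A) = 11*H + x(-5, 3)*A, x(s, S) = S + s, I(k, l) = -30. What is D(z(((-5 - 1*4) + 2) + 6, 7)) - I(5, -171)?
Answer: 20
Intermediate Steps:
z(H, A) = -2*A + 11*H (z(H, A) = 11*H + (3 - 5)*A = 11*H - 2*A = -2*A + 11*H)
D(N) = -10 (D(N) = -2*5 = -10)
D(z(((-5 - 1*4) + 2) + 6, 7)) - I(5, -171) = -10 - 1*(-30) = -10 + 30 = 20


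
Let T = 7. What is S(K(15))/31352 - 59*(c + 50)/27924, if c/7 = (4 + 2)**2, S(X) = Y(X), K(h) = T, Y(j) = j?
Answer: -139608617/218868312 ≈ -0.63787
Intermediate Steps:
K(h) = 7
S(X) = X
c = 252 (c = 7*(4 + 2)**2 = 7*6**2 = 7*36 = 252)
S(K(15))/31352 - 59*(c + 50)/27924 = 7/31352 - 59*(252 + 50)/27924 = 7*(1/31352) - 59*302*(1/27924) = 7/31352 - 17818*1/27924 = 7/31352 - 8909/13962 = -139608617/218868312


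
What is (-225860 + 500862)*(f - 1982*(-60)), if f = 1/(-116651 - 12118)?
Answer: 4211163233143958/128769 ≈ 3.2703e+10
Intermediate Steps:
f = -1/128769 (f = 1/(-128769) = -1/128769 ≈ -7.7658e-6)
(-225860 + 500862)*(f - 1982*(-60)) = (-225860 + 500862)*(-1/128769 - 1982*(-60)) = 275002*(-1/128769 + 118920) = 275002*(15313209479/128769) = 4211163233143958/128769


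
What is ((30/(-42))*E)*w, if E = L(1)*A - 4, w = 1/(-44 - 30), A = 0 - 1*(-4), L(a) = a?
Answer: 0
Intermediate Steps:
A = 4 (A = 0 + 4 = 4)
w = -1/74 (w = 1/(-74) = -1/74 ≈ -0.013514)
E = 0 (E = 1*4 - 4 = 4 - 4 = 0)
((30/(-42))*E)*w = ((30/(-42))*0)*(-1/74) = ((30*(-1/42))*0)*(-1/74) = -5/7*0*(-1/74) = 0*(-1/74) = 0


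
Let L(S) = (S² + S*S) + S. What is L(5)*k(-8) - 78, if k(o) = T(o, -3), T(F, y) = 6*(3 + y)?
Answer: -78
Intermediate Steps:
T(F, y) = 18 + 6*y
k(o) = 0 (k(o) = 18 + 6*(-3) = 18 - 18 = 0)
L(S) = S + 2*S² (L(S) = (S² + S²) + S = 2*S² + S = S + 2*S²)
L(5)*k(-8) - 78 = (5*(1 + 2*5))*0 - 78 = (5*(1 + 10))*0 - 78 = (5*11)*0 - 78 = 55*0 - 78 = 0 - 78 = -78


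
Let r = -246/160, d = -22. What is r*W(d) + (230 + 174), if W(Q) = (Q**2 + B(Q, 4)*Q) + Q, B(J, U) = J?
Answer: -42019/40 ≈ -1050.5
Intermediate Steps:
W(Q) = Q + 2*Q**2 (W(Q) = (Q**2 + Q*Q) + Q = (Q**2 + Q**2) + Q = 2*Q**2 + Q = Q + 2*Q**2)
r = -123/80 (r = -246*1/160 = -123/80 ≈ -1.5375)
r*W(d) + (230 + 174) = -(-1353)*(1 + 2*(-22))/40 + (230 + 174) = -(-1353)*(1 - 44)/40 + 404 = -(-1353)*(-43)/40 + 404 = -123/80*946 + 404 = -58179/40 + 404 = -42019/40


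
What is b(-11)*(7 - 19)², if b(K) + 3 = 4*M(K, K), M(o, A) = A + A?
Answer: -13104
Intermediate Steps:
M(o, A) = 2*A
b(K) = -3 + 8*K (b(K) = -3 + 4*(2*K) = -3 + 8*K)
b(-11)*(7 - 19)² = (-3 + 8*(-11))*(7 - 19)² = (-3 - 88)*(-12)² = -91*144 = -13104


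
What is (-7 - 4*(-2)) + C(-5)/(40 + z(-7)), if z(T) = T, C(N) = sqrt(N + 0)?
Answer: 1 + I*sqrt(5)/33 ≈ 1.0 + 0.06776*I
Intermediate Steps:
C(N) = sqrt(N)
(-7 - 4*(-2)) + C(-5)/(40 + z(-7)) = (-7 - 4*(-2)) + sqrt(-5)/(40 - 7) = (-7 - 1*(-8)) + (I*sqrt(5))/33 = (-7 + 8) + (I*sqrt(5))*(1/33) = 1 + I*sqrt(5)/33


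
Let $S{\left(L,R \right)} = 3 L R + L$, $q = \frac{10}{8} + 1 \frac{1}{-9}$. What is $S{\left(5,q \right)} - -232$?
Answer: $\frac{3049}{12} \approx 254.08$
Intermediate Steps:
$q = \frac{41}{36}$ ($q = 10 \cdot \frac{1}{8} + 1 \left(- \frac{1}{9}\right) = \frac{5}{4} - \frac{1}{9} = \frac{41}{36} \approx 1.1389$)
$S{\left(L,R \right)} = L + 3 L R$ ($S{\left(L,R \right)} = 3 L R + L = L + 3 L R$)
$S{\left(5,q \right)} - -232 = 5 \left(1 + 3 \cdot \frac{41}{36}\right) - -232 = 5 \left(1 + \frac{41}{12}\right) + 232 = 5 \cdot \frac{53}{12} + 232 = \frac{265}{12} + 232 = \frac{3049}{12}$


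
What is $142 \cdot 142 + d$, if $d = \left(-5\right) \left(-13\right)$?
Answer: $20229$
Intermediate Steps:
$d = 65$
$142 \cdot 142 + d = 142 \cdot 142 + 65 = 20164 + 65 = 20229$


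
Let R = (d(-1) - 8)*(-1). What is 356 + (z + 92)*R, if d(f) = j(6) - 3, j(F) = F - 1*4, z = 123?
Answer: 2291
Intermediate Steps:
j(F) = -4 + F (j(F) = F - 4 = -4 + F)
d(f) = -1 (d(f) = (-4 + 6) - 3 = 2 - 3 = -1)
R = 9 (R = (-1 - 8)*(-1) = -9*(-1) = 9)
356 + (z + 92)*R = 356 + (123 + 92)*9 = 356 + 215*9 = 356 + 1935 = 2291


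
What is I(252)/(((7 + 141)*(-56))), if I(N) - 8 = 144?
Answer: -19/1036 ≈ -0.018340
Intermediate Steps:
I(N) = 152 (I(N) = 8 + 144 = 152)
I(252)/(((7 + 141)*(-56))) = 152/(((7 + 141)*(-56))) = 152/((148*(-56))) = 152/(-8288) = 152*(-1/8288) = -19/1036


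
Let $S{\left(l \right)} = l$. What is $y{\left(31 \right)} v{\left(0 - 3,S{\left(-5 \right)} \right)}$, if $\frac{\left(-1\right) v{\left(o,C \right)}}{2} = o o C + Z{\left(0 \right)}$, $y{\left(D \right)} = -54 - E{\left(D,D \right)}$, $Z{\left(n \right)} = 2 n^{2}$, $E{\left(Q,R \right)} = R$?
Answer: $-7650$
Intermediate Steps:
$y{\left(D \right)} = -54 - D$
$v{\left(o,C \right)} = - 2 C o^{2}$ ($v{\left(o,C \right)} = - 2 \left(o o C + 2 \cdot 0^{2}\right) = - 2 \left(o^{2} C + 2 \cdot 0\right) = - 2 \left(C o^{2} + 0\right) = - 2 C o^{2}$)
$y{\left(31 \right)} v{\left(0 - 3,S{\left(-5 \right)} \right)} = \left(-54 - 31\right) \left(\left(-2\right) \left(-5\right) \left(0 - 3\right)^{2}\right) = \left(-54 - 31\right) \left(\left(-2\right) \left(-5\right) \left(-3\right)^{2}\right) = - 85 \left(\left(-2\right) \left(-5\right) 9\right) = \left(-85\right) 90 = -7650$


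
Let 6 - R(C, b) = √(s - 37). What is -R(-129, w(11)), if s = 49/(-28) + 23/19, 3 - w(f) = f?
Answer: -6 + 3*I*√6023/38 ≈ -6.0 + 6.1269*I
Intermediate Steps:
w(f) = 3 - f
s = -41/76 (s = 49*(-1/28) + 23*(1/19) = -7/4 + 23/19 = -41/76 ≈ -0.53947)
R(C, b) = 6 - 3*I*√6023/38 (R(C, b) = 6 - √(-41/76 - 37) = 6 - √(-2853/76) = 6 - 3*I*√6023/38)
-R(-129, w(11)) = -(6 - 3*I*√6023/38) = -6 + 3*I*√6023/38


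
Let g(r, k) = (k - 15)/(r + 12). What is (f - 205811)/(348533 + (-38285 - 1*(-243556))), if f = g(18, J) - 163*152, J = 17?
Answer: -864701/2076765 ≈ -0.41637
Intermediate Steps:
g(r, k) = (-15 + k)/(12 + r)
f = -371639/15 (f = (-15 + 17)/(12 + 18) - 163*152 = 2/30 - 24776 = (1/30)*2 - 24776 = 1/15 - 24776 = -371639/15 ≈ -24776.)
(f - 205811)/(348533 + (-38285 - 1*(-243556))) = (-371639/15 - 205811)/(348533 + (-38285 - 1*(-243556))) = -3458804/(15*(348533 + (-38285 + 243556))) = -3458804/(15*(348533 + 205271)) = -3458804/15/553804 = -3458804/15*1/553804 = -864701/2076765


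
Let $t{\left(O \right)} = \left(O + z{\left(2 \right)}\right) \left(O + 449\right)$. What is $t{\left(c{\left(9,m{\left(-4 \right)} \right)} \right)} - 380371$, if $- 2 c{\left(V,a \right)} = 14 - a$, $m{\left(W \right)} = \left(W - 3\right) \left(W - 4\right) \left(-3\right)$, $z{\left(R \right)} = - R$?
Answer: $-413665$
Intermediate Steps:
$m{\left(W \right)} = - 3 \left(-4 + W\right) \left(-3 + W\right)$ ($m{\left(W \right)} = \left(-3 + W\right) \left(-4 + W\right) \left(-3\right) = \left(-4 + W\right) \left(-3 + W\right) \left(-3\right) = - 3 \left(-4 + W\right) \left(-3 + W\right)$)
$c{\left(V,a \right)} = -7 + \frac{a}{2}$ ($c{\left(V,a \right)} = - \frac{14 - a}{2} = -7 + \frac{a}{2}$)
$t{\left(O \right)} = \left(-2 + O\right) \left(449 + O\right)$ ($t{\left(O \right)} = \left(O - 2\right) \left(O + 449\right) = \left(O - 2\right) \left(449 + O\right) = \left(-2 + O\right) \left(449 + O\right)$)
$t{\left(c{\left(9,m{\left(-4 \right)} \right)} \right)} - 380371 = \left(-898 + \left(-7 + \frac{-36 - 3 \left(-4\right)^{2} + 21 \left(-4\right)}{2}\right)^{2} + 447 \left(-7 + \frac{-36 - 3 \left(-4\right)^{2} + 21 \left(-4\right)}{2}\right)\right) - 380371 = \left(-898 + \left(-7 + \frac{-36 - 48 - 84}{2}\right)^{2} + 447 \left(-7 + \frac{-36 - 48 - 84}{2}\right)\right) - 380371 = \left(-898 + \left(-7 + \frac{1}{2} \left(-168\right)\right)^{2} + 447 \left(-7 + \frac{1}{2} \left(-168\right)\right)\right) - 380371 = \left(-898 + \left(-7 - 84\right)^{2} + 447 \left(-7 - 84\right)\right) - 380371 = \left(-898 + \left(-91\right)^{2} + 447 \left(-91\right)\right) - 380371 = \left(-898 + 8281 - 40677\right) - 380371 = -33294 - 380371 = -413665$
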